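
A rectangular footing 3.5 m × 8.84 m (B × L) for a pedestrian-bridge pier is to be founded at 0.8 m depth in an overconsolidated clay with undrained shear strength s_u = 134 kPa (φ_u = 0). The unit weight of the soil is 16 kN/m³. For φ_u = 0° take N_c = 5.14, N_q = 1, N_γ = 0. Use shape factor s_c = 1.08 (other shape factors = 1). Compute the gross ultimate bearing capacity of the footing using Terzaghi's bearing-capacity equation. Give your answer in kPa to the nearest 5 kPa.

Overburden at base level: q = 16 × 0.8 = 12.8 kPa.
Cohesion term c·N_c·s_c = 134 × 5.14 × 1.08 = 743.86 kPa; surcharge term q·N_q = 12.8 × 1 = 12.8 kPa.
q_ult = 743.86 + 12.8 = 756.66 kPa.

q_ult ≈ 755 kPa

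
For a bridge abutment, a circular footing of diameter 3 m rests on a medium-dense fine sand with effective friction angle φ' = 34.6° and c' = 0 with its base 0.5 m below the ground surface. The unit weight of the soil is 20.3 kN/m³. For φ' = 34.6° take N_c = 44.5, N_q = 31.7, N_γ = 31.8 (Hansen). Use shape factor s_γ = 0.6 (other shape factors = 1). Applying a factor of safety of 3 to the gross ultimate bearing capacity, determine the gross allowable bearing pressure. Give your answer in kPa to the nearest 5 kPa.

Effective surcharge at the founding depth q = γ·D_f = 20.3 × 0.5 = 10.15 kPa.
q_ult = q·N_q + 0.5·γ·B·N_γ·s_γ
     = 10.15 × 31.7 + 0.5 × 20.3 × 3 × 31.8 × 0.6
     = 321.75 + 580.99 = 902.74 kPa.
q_all = q_ult / FS = 902.74 / 3 = 300.91 kPa.

q_all ≈ 300 kPa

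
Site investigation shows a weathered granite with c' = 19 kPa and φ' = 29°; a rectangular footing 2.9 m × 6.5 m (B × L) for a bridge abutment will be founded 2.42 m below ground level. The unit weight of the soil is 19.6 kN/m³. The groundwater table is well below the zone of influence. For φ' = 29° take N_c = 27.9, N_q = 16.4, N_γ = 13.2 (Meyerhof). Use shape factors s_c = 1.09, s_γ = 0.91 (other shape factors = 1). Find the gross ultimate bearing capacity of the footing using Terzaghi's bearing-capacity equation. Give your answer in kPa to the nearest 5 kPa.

q_ult ≈ 1695 kPa

Effective surcharge at the founding depth q = γ·D_f = 19.6 × 2.42 = 47.432 kPa.
q_ult = c·N_c·s_c + q·N_q + 0.5·γ·B·N_γ·s_γ
     = 19 × 27.9 × 1.09 + 47.432 × 16.4 + 0.5 × 19.6 × 2.9 × 13.2 × 0.91
     = 577.81 + 777.88 + 341.38 = 1697.1 kPa.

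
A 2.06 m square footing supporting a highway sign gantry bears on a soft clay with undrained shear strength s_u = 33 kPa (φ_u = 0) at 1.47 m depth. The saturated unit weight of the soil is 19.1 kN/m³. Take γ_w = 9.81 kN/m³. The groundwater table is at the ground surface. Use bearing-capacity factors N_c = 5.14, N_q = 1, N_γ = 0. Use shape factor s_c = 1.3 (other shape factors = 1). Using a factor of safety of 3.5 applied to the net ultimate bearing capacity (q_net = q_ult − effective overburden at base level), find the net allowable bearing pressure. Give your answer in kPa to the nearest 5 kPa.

q_all(net) ≈ 65 kPa

With the water table at the surface the whole profile is submerged: γ' = 19.1 − 9.81 = 9.29 kN/m³, so q = γ'·D_f = 13.656 kPa.
q_ult = c·N_c·s_c + q·N_q
     = 33 × 5.14 × 1.3 + 13.656 × 1
     = 220.51 + 13.656 = 234.16 kPa.
Net ultimate: q_net = 234.16 − 13.656 = 220.51 kPa.
q_all(net) = 220.51 / 3.5 = 63.002 kPa.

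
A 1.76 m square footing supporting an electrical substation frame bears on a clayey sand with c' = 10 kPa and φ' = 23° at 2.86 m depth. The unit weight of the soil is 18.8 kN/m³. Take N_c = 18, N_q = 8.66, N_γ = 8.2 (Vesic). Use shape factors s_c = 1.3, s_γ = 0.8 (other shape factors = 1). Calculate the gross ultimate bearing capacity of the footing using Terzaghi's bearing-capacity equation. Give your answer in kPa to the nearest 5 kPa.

q_ult ≈ 810 kPa

Effective surcharge at the founding depth q = γ·D_f = 18.8 × 2.86 = 53.768 kPa.
q_ult = c·N_c·s_c + q·N_q + 0.5·γ·B·N_γ·s_γ
     = 10 × 18 × 1.3 + 53.768 × 8.66 + 0.5 × 18.8 × 1.76 × 8.2 × 0.8
     = 234 + 465.63 + 108.53 = 808.16 kPa.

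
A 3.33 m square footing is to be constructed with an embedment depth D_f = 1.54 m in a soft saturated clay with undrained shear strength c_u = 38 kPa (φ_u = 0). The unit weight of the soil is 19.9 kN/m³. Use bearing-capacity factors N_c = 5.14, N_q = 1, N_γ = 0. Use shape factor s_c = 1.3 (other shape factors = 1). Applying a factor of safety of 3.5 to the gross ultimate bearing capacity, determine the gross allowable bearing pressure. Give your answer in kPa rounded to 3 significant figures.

Overburden at base level: q = 19.9 × 1.54 = 30.646 kPa.
Cohesion term c·N_c·s_c = 38 × 5.14 × 1.3 = 253.92 kPa; surcharge term q·N_q = 30.646 × 1 = 30.646 kPa.
q_ult = 253.92 + 30.646 = 284.56 kPa.
q_all = q_ult / FS = 284.56 / 3.5 = 81.303 kPa.

q_all ≈ 81.3 kPa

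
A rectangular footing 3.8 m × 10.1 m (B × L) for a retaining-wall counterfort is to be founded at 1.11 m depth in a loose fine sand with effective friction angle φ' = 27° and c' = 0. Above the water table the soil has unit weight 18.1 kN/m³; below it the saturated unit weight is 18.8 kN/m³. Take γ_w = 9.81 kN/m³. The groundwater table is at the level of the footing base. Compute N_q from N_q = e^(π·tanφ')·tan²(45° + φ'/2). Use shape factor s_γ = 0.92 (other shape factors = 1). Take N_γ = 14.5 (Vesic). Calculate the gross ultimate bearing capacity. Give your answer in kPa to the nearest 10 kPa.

q_ult ≈ 490 kPa

tan27° = 0.5095, so N_q = e^(π×0.5095)·tan²(58.5°) = 4.957 × 2.663 = 13.2.
Effective surcharge at the founding depth q = γ·D_f = 18.1 × 1.11 = 20.091 kPa.
The water table coincides with the base, so in the self-weight term γ → γ' = 8.99 kN/m³.
q_ult = q·N_q + 0.5·γ·B·N_γ·s_γ
     = 20.091 × 13.199 + 0.5 × 8.99 × 3.8 × 14.5 × 0.92
     = 265.18 + 227.86 = 493.04 kPa.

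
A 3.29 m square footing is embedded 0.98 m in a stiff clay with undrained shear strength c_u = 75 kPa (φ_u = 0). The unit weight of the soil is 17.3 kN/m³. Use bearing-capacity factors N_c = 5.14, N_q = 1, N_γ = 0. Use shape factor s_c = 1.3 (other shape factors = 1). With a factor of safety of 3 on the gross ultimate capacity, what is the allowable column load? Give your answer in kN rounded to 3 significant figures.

Overburden at base level: q = 17.3 × 0.98 = 16.954 kPa.
Cohesion term c·N_c·s_c = 75 × 5.14 × 1.3 = 501.15 kPa; surcharge term q·N_q = 16.954 × 1 = 16.954 kPa.
q_ult = 501.15 + 16.954 = 518.1 kPa.
Gross allowable pressure q_all = 518.1 / 3 = 172.7 kPa.
Footing area = 10.8241 m², so allowable column load = 172.7 × 10.8241 = 1869.3 kN.

P_all ≈ 1870 kN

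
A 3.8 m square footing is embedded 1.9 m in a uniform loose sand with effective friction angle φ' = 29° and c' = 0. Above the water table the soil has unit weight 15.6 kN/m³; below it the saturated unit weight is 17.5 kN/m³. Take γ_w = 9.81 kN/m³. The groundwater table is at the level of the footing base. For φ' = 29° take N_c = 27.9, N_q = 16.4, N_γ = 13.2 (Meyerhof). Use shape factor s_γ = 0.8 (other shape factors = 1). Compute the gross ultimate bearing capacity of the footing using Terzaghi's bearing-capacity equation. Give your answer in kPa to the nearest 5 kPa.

q_ult ≈ 640 kPa

Overburden at base level: q = 15.6 × 1.9 = 29.64 kPa.
Below the base the soil is submerged, so the ½γBN_γ term uses γ' = 17.5 − 9.81 = 7.69 kN/m³.
Surcharge term q·N_q = 29.64 × 16.4 = 486.1 kPa; self-weight term 0.5·γ·B·N_γ·s_γ = 0.5 × 7.69 × 3.8 × 13.2 × 0.8 = 154.29 kPa.
q_ult = 486.1 + 154.29 = 640.39 kPa.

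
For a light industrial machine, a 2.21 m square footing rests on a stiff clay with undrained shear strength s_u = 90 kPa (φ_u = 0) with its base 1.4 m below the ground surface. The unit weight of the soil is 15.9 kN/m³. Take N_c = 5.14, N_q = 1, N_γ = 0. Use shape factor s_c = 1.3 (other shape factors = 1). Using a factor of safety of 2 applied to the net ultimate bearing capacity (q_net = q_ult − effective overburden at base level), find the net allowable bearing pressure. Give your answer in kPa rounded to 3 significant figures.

q_all(net) ≈ 301 kPa

Overburden at base level: q = 15.9 × 1.4 = 22.26 kPa.
Cohesion term c·N_c·s_c = 90 × 5.14 × 1.3 = 601.38 kPa; surcharge term q·N_q = 22.26 × 1 = 22.26 kPa.
q_ult = 601.38 + 22.26 = 623.64 kPa.
Net ultimate: q_net = 623.64 − 22.26 = 601.38 kPa.
q_all(net) = 601.38 / 2 = 300.69 kPa.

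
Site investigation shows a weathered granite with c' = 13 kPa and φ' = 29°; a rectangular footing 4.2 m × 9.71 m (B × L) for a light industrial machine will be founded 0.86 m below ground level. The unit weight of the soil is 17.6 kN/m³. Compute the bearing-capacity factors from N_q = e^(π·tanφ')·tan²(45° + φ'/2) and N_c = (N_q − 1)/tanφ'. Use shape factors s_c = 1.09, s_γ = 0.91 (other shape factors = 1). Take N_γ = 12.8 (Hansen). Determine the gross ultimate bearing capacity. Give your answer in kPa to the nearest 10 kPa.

tan29° = 0.5543, so N_q = e^(π×0.5543)·tan²(59.5°) = 5.705 × 2.882 = 16.44.
N_c = (16.44 − 1)/tan29° = 27.86.
Overburden at base level: q = 17.6 × 0.86 = 15.136 kPa.
Cohesion term c·N_c·s_c = 13 × 27.86 × 1.09 = 394.78 kPa; surcharge term q·N_q = 15.136 × 16.443 = 248.89 kPa; self-weight term 0.5·γ·B·N_γ·s_γ = 0.5 × 17.6 × 4.2 × 12.8 × 0.91 = 430.51 kPa.
q_ult = 394.78 + 248.89 + 430.51 = 1074.2 kPa.

q_ult ≈ 1070 kPa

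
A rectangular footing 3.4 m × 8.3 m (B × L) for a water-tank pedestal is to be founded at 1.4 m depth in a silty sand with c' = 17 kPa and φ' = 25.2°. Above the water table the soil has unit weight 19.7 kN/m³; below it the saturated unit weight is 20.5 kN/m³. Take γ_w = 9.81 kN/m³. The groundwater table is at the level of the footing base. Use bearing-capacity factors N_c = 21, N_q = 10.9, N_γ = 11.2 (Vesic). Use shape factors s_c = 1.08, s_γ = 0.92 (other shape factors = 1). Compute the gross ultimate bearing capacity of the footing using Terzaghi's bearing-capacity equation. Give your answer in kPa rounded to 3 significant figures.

q_ult ≈ 873 kPa

Overburden at base level: q = 19.7 × 1.4 = 27.58 kPa.
Below the base the soil is submerged, so the ½γBN_γ term uses γ' = 20.5 − 9.81 = 10.69 kN/m³.
Cohesion term c·N_c·s_c = 17 × 21 × 1.08 = 385.56 kPa; surcharge term q·N_q = 27.58 × 10.9 = 300.62 kPa; self-weight term 0.5·γ·B·N_γ·s_γ = 0.5 × 10.69 × 3.4 × 11.2 × 0.92 = 187.25 kPa.
q_ult = 385.56 + 300.62 + 187.25 = 873.44 kPa.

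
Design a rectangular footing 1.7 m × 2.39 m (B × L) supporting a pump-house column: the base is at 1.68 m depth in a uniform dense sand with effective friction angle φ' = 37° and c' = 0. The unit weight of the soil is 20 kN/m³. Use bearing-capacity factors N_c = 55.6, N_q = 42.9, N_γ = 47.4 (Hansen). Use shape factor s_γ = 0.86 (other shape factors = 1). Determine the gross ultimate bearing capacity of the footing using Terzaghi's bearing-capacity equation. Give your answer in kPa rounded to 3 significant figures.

Overburden at base level: q = 20 × 1.68 = 33.6 kPa.
Surcharge term q·N_q = 33.6 × 42.9 = 1441.4 kPa; self-weight term 0.5·γ·B·N_γ·s_γ = 0.5 × 20 × 1.7 × 47.4 × 0.86 = 692.99 kPa.
q_ult = 1441.4 + 692.99 = 2134.4 kPa.

q_ult ≈ 2130 kPa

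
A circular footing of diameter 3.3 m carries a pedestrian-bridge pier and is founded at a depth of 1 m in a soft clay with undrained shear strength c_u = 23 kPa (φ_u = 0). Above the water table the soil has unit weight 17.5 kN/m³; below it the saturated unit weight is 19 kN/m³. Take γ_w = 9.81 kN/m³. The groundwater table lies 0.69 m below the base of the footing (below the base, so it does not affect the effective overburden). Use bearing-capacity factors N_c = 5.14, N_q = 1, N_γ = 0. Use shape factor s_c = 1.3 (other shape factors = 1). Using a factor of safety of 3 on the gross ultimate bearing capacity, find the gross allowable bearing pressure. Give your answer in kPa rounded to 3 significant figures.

Effective surcharge at the founding depth q = γ·D_f = 17.5 × 1 = 17.5 kPa.
q_ult = c·N_c·s_c + q·N_q
     = 23 × 5.14 × 1.3 + 17.5 × 1
     = 153.69 + 17.5 = 171.19 kPa.
q_all = 171.19 / 3 = 57.062 kPa.

q_all ≈ 57.1 kPa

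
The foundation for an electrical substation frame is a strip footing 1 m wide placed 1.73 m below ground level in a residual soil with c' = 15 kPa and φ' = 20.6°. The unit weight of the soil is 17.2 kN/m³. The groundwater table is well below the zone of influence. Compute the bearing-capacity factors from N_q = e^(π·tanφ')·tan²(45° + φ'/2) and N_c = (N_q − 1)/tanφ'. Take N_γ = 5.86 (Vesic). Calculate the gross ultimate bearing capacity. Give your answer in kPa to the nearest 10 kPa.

tan20.6° = 0.3759, so N_q = e^(π×0.3759)·tan²(55.3°) = 3.257 × 2.086 = 6.79.
N_c = (6.79 − 1)/tan20.6° = 15.41.
q = γ·D_f = 17.2 × 1.73 = 29.756 kPa.
c·N_c = 15 × 15.413 = 231.19 kPa
q·N_q = 29.756 × 6.7933 = 202.14 kPa
0.5·γ·B·N_γ = 0.5 × 17.2 × 1 × 5.86 = 50.396 kPa
q_ult = 231.19 + 202.14 + 50.396 = 483.73 kPa.

q_ult ≈ 480 kPa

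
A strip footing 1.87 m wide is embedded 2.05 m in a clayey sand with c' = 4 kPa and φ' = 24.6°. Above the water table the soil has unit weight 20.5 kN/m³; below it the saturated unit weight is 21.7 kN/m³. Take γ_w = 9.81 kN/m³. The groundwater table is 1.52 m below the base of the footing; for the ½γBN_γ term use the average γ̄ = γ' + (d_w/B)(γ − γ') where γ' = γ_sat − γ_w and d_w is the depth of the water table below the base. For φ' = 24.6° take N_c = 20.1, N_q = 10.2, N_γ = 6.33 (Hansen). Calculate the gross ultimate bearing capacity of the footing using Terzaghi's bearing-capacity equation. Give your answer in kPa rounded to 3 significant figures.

q_ult ≈ 621 kPa

q = γ·D_f = 20.5 × 2.05 = 42.025 kPa.
γ' = 11.89 kN/m³; averaging over the depth B below the base, γ̄ = γ' + (d_w/B)(γ − γ') = 18.889 kN/m³.
c·N_c = 4 × 20.1 = 80.4 kPa
q·N_q = 42.025 × 10.2 = 428.65 kPa
0.5·γ·B·N_γ = 0.5 × 18.889 × 1.87 × 6.33 = 111.79 kPa
q_ult = 80.4 + 428.65 + 111.79 = 620.85 kPa.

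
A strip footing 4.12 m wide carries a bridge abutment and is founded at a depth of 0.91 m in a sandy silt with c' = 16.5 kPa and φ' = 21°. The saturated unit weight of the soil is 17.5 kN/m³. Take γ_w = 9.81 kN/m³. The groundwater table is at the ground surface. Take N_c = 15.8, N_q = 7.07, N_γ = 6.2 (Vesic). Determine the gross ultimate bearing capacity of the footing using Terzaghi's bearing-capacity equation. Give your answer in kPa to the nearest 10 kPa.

With the water table at the surface the whole profile is submerged: γ' = 17.5 − 9.81 = 7.69 kN/m³, so q = γ'·D_f = 6.9979 kPa; the same γ' applies in the ½γBN_γ term.
q_ult = c·N_c + q·N_q + 0.5·γ·B·N_γ
     = 16.5 × 15.8 + 6.9979 × 7.07 + 0.5 × 7.69 × 4.12 × 6.2
     = 260.7 + 49.475 + 98.217 = 408.39 kPa.

q_ult ≈ 410 kPa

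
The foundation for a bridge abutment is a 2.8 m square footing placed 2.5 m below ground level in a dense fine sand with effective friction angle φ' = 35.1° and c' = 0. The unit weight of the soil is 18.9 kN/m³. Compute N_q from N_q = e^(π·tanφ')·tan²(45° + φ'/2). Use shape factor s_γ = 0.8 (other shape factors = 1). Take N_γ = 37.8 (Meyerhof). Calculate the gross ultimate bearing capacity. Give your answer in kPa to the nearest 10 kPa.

q_ult ≈ 2390 kPa

tan35.1° = 0.7028, so N_q = e^(π×0.7028)·tan²(62.55°) = 9.097 × 3.706 = 33.71.
q = γ·D_f = 18.9 × 2.5 = 47.25 kPa.
q·N_q = 47.25 × 33.713 = 1592.9 kPa
0.5·γ·B·N_γ·s_γ = 0.5 × 18.9 × 2.8 × 37.8 × 0.8 = 800.15 kPa
q_ult = 1592.9 + 800.15 = 2393.1 kPa.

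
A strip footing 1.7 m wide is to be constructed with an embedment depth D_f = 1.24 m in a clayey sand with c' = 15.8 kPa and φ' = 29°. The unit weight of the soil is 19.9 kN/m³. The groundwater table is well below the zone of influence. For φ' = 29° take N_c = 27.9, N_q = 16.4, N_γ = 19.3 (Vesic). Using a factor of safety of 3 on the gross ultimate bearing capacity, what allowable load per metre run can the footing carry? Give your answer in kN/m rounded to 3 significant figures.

≈ 664 kN/m

Overburden at base level: q = 19.9 × 1.24 = 24.676 kPa.
Cohesion term c·N_c = 15.8 × 27.9 = 440.82 kPa; surcharge term q·N_q = 24.676 × 16.4 = 404.69 kPa; self-weight term 0.5·γ·B·N_γ = 0.5 × 19.9 × 1.7 × 19.3 = 326.46 kPa.
q_ult = 440.82 + 404.69 + 326.46 = 1172 kPa.
Gross allowable pressure q_all = 1172 / 3 = 390.66 kPa.
Allowable wall load = q_all × B = 390.66 × 1.7 = 664.11 kN per metre run.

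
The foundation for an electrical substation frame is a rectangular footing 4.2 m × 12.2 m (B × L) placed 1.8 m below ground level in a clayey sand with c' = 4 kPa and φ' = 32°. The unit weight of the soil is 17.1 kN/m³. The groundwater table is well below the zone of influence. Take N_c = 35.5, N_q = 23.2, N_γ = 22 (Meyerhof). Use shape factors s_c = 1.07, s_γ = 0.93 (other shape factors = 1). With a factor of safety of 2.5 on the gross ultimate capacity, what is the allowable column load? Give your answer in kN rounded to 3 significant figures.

P_all ≈ 32800 kN

Effective surcharge at the founding depth q = γ·D_f = 17.1 × 1.8 = 30.78 kPa.
q_ult = c·N_c·s_c + q·N_q + 0.5·γ·B·N_γ·s_γ
     = 4 × 35.5 × 1.07 + 30.78 × 23.2 + 0.5 × 17.1 × 4.2 × 22 × 0.93
     = 151.94 + 714.1 + 734.72 = 1600.8 kPa.
Gross allowable pressure q_all = 1600.8 / 2.5 = 640.3 kPa.
Footing area = 51.24 m², so allowable column load = 640.3 × 51.24 = 32809 kN.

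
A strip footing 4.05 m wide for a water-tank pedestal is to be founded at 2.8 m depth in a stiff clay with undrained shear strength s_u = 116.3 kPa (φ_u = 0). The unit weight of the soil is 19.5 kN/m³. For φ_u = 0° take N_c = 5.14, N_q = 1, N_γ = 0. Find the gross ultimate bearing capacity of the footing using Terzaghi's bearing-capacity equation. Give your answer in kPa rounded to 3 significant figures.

Overburden at base level: q = 19.5 × 2.8 = 54.6 kPa.
Cohesion term c·N_c = 116.3 × 5.14 = 597.78 kPa; surcharge term q·N_q = 54.6 × 1 = 54.6 kPa.
q_ult = 597.78 + 54.6 = 652.38 kPa.

q_ult ≈ 652 kPa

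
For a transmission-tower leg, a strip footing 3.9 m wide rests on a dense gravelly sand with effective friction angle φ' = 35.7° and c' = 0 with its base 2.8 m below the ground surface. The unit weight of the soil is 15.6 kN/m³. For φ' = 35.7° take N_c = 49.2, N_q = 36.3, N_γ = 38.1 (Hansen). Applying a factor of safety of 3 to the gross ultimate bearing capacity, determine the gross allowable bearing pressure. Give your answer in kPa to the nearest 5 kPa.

q_all ≈ 915 kPa

q = γ·D_f = 15.6 × 2.8 = 43.68 kPa.
q·N_q = 43.68 × 36.3 = 1585.6 kPa
0.5·γ·B·N_γ = 0.5 × 15.6 × 3.9 × 38.1 = 1159 kPa
q_ult = 1585.6 + 1159 = 2744.6 kPa.
q_all = q_ult / FS = 2744.6 / 3 = 914.86 kPa.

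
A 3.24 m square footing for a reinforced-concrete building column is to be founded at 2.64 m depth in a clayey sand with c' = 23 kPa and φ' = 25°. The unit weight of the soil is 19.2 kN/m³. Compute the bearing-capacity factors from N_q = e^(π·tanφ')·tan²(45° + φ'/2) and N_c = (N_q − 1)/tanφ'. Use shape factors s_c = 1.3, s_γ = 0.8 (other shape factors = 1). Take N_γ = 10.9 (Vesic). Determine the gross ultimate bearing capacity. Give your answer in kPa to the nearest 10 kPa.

q_ult ≈ 1430 kPa

tan25° = 0.4663, so N_q = e^(π×0.4663)·tan²(57.5°) = 4.327 × 2.464 = 10.66.
N_c = (10.66 − 1)/tan25° = 20.72.
Effective surcharge at the founding depth q = γ·D_f = 19.2 × 2.64 = 50.688 kPa.
q_ult = c·N_c·s_c + q·N_q + 0.5·γ·B·N_γ·s_γ
     = 23 × 20.721 × 1.3 + 50.688 × 10.662 + 0.5 × 19.2 × 3.24 × 10.9 × 0.8
     = 619.54 + 540.44 + 271.23 = 1431.2 kPa.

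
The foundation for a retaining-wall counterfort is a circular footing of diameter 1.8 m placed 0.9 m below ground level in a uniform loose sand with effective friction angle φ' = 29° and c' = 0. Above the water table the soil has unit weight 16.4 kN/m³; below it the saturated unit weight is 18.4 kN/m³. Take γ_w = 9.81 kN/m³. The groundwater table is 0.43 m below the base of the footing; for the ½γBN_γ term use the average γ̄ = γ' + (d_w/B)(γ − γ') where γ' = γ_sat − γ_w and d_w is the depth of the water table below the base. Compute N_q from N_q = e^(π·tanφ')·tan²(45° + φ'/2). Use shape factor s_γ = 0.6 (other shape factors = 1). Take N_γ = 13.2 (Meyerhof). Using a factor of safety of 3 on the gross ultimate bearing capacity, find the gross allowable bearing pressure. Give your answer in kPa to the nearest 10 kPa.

N_q = e^(π·tan29°)·tan²(59.5°) = 16.44.
Effective surcharge at the founding depth q = γ·D_f = 16.4 × 0.9 = 14.76 kPa.
With d_w = 0.43 m < B, γ̄ = 8.59 + (0.43/1.8) × (16.4 − 8.59) = 10.456 kN/m³.
q_ult = q·N_q + 0.5·γ·B·N_γ·s_γ
     = 14.76 × 16.443 + 0.5 × 10.456 × 1.8 × 13.2 × 0.6
     = 242.7 + 74.528 = 317.23 kPa.
q_all = 317.23 / 3 = 105.74 kPa.

q_all ≈ 110 kPa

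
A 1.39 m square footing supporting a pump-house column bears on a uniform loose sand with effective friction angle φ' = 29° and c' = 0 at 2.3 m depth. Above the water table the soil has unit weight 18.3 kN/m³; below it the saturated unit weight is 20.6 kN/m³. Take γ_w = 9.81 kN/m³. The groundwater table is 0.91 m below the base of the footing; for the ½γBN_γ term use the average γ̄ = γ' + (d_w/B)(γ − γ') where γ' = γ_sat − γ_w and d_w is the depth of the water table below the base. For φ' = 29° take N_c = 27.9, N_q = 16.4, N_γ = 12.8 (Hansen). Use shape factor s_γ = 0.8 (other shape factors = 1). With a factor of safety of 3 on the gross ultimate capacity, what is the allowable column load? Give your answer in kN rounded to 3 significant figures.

P_all ≈ 517 kN

Overburden at base level: q = 18.3 × 2.3 = 42.09 kPa.
The water table is 0.91 m below the base (< B = 1.39 m), so the ½γBN_γ term uses γ̄ = γ' + (d_w/B)(γ − γ') = 10.79 + (0.91/1.39)(18.3 − 10.79) = 15.707 kN/m³.
Surcharge term q·N_q = 42.09 × 16.4 = 690.28 kPa; self-weight term 0.5·γ·B·N_γ·s_γ = 0.5 × 15.707 × 1.39 × 12.8 × 0.8 = 111.78 kPa.
q_ult = 690.28 + 111.78 = 802.06 kPa.
Gross allowable pressure q_all = 802.06 / 3 = 267.35 kPa.
Footing area = 1.9321 m², so allowable column load = 267.35 × 1.9321 = 516.55 kN.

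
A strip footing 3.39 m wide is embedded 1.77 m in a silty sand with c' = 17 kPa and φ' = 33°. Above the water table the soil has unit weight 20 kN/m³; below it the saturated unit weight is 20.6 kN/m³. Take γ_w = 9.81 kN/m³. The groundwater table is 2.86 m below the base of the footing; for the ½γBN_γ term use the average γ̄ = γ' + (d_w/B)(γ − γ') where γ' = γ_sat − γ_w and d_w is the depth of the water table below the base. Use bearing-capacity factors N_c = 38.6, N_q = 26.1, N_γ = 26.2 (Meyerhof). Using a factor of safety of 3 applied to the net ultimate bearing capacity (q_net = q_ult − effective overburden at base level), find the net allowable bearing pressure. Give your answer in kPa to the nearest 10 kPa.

q_all(net) ≈ 790 kPa

q = γ·D_f = 20 × 1.77 = 35.4 kPa.
γ' = 10.79 kN/m³; averaging over the depth B below the base, γ̄ = γ' + (d_w/B)(γ − γ') = 18.56 kN/m³.
c·N_c = 17 × 38.6 = 656.2 kPa
q·N_q = 35.4 × 26.1 = 923.94 kPa
0.5·γ·B·N_γ = 0.5 × 18.56 × 3.39 × 26.2 = 824.23 kPa
q_ult = 656.2 + 923.94 + 824.23 = 2404.4 kPa.
Net ultimate: q_net = 2404.4 − 35.4 = 2369 kPa.
q_all(net) = 2369 / 3 = 789.66 kPa.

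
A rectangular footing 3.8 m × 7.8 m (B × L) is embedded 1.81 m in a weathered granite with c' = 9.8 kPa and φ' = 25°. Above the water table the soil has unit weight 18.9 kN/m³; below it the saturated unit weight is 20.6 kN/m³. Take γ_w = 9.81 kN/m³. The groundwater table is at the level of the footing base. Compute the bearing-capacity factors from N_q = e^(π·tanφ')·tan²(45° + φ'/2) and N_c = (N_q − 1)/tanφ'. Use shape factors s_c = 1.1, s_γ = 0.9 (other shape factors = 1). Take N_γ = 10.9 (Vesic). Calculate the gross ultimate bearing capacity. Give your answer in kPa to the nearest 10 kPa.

tan25° = 0.4663, so N_q = e^(π×0.4663)·tan²(57.5°) = 4.327 × 2.464 = 10.66.
N_c = (10.66 − 1)/tan25° = 20.72.
Effective surcharge at the founding depth q = γ·D_f = 18.9 × 1.81 = 34.209 kPa.
The water table coincides with the base, so in the self-weight term γ → γ' = 10.79 kN/m³.
q_ult = c·N_c·s_c + q·N_q + 0.5·γ·B·N_γ·s_γ
     = 9.8 × 20.721 × 1.1 + 34.209 × 10.662 + 0.5 × 10.79 × 3.8 × 10.9 × 0.9
     = 223.37 + 364.74 + 201.11 = 789.22 kPa.

q_ult ≈ 790 kPa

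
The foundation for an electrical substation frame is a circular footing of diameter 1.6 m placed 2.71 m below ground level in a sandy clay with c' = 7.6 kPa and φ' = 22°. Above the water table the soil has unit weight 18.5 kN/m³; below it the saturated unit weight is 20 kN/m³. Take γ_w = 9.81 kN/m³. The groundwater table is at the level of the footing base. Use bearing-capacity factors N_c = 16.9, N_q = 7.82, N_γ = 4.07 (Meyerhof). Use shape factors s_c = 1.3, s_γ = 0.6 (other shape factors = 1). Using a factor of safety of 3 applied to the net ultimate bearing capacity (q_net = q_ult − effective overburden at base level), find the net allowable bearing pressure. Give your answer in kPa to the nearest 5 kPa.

q = γ·D_f = 18.5 × 2.71 = 50.135 kPa.
For the ½γBN_γ term take γ' = 20 − 9.81 = 10.19 kN/m³ (soil below base is submerged).
c·N_c·s_c = 7.6 × 16.9 × 1.3 = 166.97 kPa
q·N_q = 50.135 × 7.82 = 392.06 kPa
0.5·γ·B·N_γ·s_γ = 0.5 × 10.19 × 1.6 × 4.07 × 0.6 = 19.907 kPa
q_ult = 166.97 + 392.06 + 19.907 = 578.93 kPa.
Net ultimate: q_net = 578.93 − 50.135 = 528.8 kPa.
q_all(net) = 528.8 / 3 = 176.27 kPa.

q_all(net) ≈ 175 kPa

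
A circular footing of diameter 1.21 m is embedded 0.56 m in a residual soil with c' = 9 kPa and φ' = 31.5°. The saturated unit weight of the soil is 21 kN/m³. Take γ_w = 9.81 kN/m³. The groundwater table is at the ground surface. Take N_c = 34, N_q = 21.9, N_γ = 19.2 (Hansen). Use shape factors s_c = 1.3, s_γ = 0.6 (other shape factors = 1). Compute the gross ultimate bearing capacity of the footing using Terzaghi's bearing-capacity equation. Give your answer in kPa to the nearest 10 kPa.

Water table at ground surface, so effective unit weight γ' = 21 − 9.81 = 11.19 kN/m³ is used throughout; overburden q = 11.19 × 0.56 = 6.2664 kPa; the same γ' applies in the ½γBN_γ term.
Cohesion term c·N_c·s_c = 9 × 34 × 1.3 = 397.8 kPa; surcharge term q·N_q = 6.2664 × 21.9 = 137.23 kPa; self-weight term 0.5·γ·B·N_γ·s_γ = 0.5 × 11.19 × 1.21 × 19.2 × 0.6 = 77.99 kPa.
q_ult = 397.8 + 137.23 + 77.99 = 613.02 kPa.

q_ult ≈ 610 kPa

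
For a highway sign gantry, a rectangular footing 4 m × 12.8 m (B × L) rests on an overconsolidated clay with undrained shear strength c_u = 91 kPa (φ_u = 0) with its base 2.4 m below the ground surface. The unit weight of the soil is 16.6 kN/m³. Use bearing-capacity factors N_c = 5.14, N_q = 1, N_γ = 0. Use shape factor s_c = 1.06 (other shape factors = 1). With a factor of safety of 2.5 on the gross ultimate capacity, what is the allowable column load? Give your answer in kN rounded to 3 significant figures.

Effective surcharge at the founding depth q = γ·D_f = 16.6 × 2.4 = 39.84 kPa.
q_ult = c·N_c·s_c + q·N_q
     = 91 × 5.14 × 1.06 + 39.84 × 1
     = 495.8 + 39.84 = 535.64 kPa.
Gross allowable pressure q_all = 535.64 / 2.5 = 214.26 kPa.
Footing area = 51.2 m², so allowable column load = 214.26 × 51.2 = 10970 kN.

P_all ≈ 11000 kN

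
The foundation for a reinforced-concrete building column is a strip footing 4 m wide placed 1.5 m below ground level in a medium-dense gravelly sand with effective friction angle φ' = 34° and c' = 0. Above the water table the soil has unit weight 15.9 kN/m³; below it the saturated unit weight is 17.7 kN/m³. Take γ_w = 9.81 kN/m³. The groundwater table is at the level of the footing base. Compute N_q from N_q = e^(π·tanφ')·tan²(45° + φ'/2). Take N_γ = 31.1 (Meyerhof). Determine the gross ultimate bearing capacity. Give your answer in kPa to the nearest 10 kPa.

q_ult ≈ 1190 kPa

tan34° = 0.6745, so N_q = e^(π×0.6745)·tan²(62°) = 8.323 × 3.537 = 29.44.
Overburden at base level: q = 15.9 × 1.5 = 23.85 kPa.
Below the base the soil is submerged, so the ½γBN_γ term uses γ' = 17.7 − 9.81 = 7.89 kN/m³.
Surcharge term q·N_q = 23.85 × 29.44 = 702.14 kPa; self-weight term 0.5·γ·B·N_γ = 0.5 × 7.89 × 4 × 31.1 = 490.76 kPa.
q_ult = 702.14 + 490.76 = 1192.9 kPa.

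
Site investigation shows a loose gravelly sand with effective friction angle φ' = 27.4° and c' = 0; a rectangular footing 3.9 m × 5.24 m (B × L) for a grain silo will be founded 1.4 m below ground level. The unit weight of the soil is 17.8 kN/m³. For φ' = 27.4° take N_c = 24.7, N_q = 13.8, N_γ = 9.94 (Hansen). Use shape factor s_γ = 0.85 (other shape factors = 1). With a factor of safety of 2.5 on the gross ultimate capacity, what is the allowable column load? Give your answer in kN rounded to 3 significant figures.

P_all ≈ 5210 kN

Overburden at base level: q = 17.8 × 1.4 = 24.92 kPa.
Surcharge term q·N_q = 24.92 × 13.8 = 343.9 kPa; self-weight term 0.5·γ·B·N_γ·s_γ = 0.5 × 17.8 × 3.9 × 9.94 × 0.85 = 293.26 kPa.
q_ult = 343.9 + 293.26 = 637.16 kPa.
Gross allowable pressure q_all = 637.16 / 2.5 = 254.86 kPa.
Footing area = 20.436 m², so allowable column load = 254.86 × 20.436 = 5208.4 kN.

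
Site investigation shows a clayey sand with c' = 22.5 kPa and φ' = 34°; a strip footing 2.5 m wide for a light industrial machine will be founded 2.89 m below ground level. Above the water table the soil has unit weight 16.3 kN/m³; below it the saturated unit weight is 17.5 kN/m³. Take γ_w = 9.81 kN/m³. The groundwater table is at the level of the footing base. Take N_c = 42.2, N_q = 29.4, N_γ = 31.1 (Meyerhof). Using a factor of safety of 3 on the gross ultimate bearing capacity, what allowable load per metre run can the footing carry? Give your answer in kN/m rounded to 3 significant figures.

≈ 2190 kN/m

Effective surcharge at the founding depth q = γ·D_f = 16.3 × 2.89 = 47.107 kPa.
The water table coincides with the base, so in the self-weight term γ → γ' = 7.69 kN/m³.
q_ult = c·N_c + q·N_q + 0.5·γ·B·N_γ
     = 22.5 × 42.2 + 47.107 × 29.4 + 0.5 × 7.69 × 2.5 × 31.1
     = 949.5 + 1384.9 + 298.95 = 2633.4 kPa.
Gross allowable pressure q_all = 2633.4 / 3 = 877.8 kPa.
Allowable wall load = q_all × B = 877.8 × 2.5 = 2194.5 kN per metre run.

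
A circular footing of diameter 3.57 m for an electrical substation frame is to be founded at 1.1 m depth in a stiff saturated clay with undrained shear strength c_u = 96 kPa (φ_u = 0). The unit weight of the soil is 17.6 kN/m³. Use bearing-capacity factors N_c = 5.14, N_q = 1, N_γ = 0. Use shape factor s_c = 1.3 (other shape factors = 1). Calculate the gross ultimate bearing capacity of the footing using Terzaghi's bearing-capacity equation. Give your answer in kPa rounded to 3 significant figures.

q_ult ≈ 661 kPa

q = γ·D_f = 17.6 × 1.1 = 19.36 kPa.
c·N_c·s_c = 96 × 5.14 × 1.3 = 641.47 kPa
q·N_q = 19.36 × 1 = 19.36 kPa
q_ult = 641.47 + 19.36 = 660.83 kPa.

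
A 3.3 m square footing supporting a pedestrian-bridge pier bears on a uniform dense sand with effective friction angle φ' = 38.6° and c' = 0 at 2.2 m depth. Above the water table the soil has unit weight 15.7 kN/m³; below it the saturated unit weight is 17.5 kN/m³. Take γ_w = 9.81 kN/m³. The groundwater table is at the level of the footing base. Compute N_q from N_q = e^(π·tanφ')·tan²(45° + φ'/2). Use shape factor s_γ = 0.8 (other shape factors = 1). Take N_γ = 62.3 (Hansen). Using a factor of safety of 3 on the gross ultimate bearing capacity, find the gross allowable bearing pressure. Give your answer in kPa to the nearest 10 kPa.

N_q = e^(π·tan38.6°)·tan²(64.3°) = 53.01.
q = γ·D_f = 15.7 × 2.2 = 34.54 kPa.
For the ½γBN_γ term take γ' = 17.5 − 9.81 = 7.69 kN/m³ (soil below base is submerged).
q·N_q = 34.54 × 53.014 = 1831.1 kPa
0.5·γ·B·N_γ·s_γ = 0.5 × 7.69 × 3.3 × 62.3 × 0.8 = 632.39 kPa
q_ult = 1831.1 + 632.39 = 2463.5 kPa.
q_all = 2463.5 / 3 = 821.17 kPa.

q_all ≈ 820 kPa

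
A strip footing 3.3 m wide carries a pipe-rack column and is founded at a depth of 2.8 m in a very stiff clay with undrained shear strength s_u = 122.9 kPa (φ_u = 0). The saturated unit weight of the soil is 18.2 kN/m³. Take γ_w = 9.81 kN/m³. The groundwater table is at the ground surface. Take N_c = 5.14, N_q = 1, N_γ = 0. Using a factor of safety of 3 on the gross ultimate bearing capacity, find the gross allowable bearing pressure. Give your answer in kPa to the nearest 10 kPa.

Water table at ground surface, so effective unit weight γ' = 18.2 − 9.81 = 8.39 kN/m³ is used throughout; overburden q = 8.39 × 2.8 = 23.492 kPa.
Cohesion term c·N_c = 122.9 × 5.14 = 631.71 kPa; surcharge term q·N_q = 23.492 × 1 = 23.492 kPa.
q_ult = 631.71 + 23.492 = 655.2 kPa.
q_all = 655.2 / 3 = 218.4 kPa.

q_all ≈ 220 kPa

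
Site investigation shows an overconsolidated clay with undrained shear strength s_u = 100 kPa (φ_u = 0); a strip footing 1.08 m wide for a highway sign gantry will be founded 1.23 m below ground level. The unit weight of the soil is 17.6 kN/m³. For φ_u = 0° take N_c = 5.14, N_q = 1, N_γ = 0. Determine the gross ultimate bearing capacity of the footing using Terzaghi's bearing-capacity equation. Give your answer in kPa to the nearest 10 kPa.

Effective surcharge at the founding depth q = γ·D_f = 17.6 × 1.23 = 21.648 kPa.
q_ult = c·N_c + q·N_q
     = 100 × 5.14 + 21.648 × 1
     = 514 + 21.648 = 535.65 kPa.

q_ult ≈ 540 kPa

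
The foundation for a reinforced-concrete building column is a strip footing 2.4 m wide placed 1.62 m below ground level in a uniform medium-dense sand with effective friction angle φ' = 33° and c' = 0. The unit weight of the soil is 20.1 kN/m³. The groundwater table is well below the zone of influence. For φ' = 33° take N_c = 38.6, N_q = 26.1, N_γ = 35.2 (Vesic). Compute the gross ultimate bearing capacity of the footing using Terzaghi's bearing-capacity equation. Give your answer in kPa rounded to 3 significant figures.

q_ult ≈ 1700 kPa

q = γ·D_f = 20.1 × 1.62 = 32.562 kPa.
q·N_q = 32.562 × 26.1 = 849.87 kPa
0.5·γ·B·N_γ = 0.5 × 20.1 × 2.4 × 35.2 = 849.02 kPa
q_ult = 849.87 + 849.02 = 1698.9 kPa.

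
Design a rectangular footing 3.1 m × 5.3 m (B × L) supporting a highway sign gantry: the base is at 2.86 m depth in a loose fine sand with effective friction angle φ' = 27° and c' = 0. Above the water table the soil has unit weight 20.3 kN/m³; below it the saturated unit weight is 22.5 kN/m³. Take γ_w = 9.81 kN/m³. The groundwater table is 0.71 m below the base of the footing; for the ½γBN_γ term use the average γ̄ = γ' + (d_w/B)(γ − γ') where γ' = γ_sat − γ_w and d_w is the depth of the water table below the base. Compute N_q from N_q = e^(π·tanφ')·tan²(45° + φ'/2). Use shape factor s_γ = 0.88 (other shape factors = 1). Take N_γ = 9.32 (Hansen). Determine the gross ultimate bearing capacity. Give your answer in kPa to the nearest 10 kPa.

tan27° = 0.5095, so N_q = e^(π×0.5095)·tan²(58.5°) = 4.957 × 2.663 = 13.2.
Effective surcharge at the founding depth q = γ·D_f = 20.3 × 2.86 = 58.058 kPa.
With d_w = 0.71 m < B, γ̄ = 12.69 + (0.71/3.1) × (20.3 − 12.69) = 14.433 kN/m³.
q_ult = q·N_q + 0.5·γ·B·N_γ·s_γ
     = 58.058 × 13.199 + 0.5 × 14.433 × 3.1 × 9.32 × 0.88
     = 766.32 + 183.48 = 949.79 kPa.

q_ult ≈ 950 kPa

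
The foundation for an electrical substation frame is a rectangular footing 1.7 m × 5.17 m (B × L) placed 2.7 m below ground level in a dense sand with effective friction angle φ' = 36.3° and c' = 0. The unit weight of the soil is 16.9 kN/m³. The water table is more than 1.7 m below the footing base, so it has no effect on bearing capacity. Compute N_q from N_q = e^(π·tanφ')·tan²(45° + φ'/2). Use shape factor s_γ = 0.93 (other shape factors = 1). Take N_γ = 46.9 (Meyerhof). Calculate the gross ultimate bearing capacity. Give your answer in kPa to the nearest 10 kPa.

q_ult ≈ 2420 kPa

tan36.3° = 0.7346, so N_q = e^(π×0.7346)·tan²(63.15°) = 10.052 × 3.902 = 39.22.
q = γ·D_f = 16.9 × 2.7 = 45.63 kPa.
q·N_q = 45.63 × 39.222 = 1789.7 kPa
0.5·γ·B·N_γ·s_γ = 0.5 × 16.9 × 1.7 × 46.9 × 0.93 = 626.56 kPa
q_ult = 1789.7 + 626.56 = 2416.3 kPa.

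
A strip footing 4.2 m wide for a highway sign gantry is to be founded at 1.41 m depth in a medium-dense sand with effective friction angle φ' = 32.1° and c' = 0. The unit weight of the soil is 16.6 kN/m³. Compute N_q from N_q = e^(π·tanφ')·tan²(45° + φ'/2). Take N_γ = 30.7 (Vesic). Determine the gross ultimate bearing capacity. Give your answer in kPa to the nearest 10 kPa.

q_ult ≈ 1620 kPa

tan32.1° = 0.6273, so N_q = e^(π×0.6273)·tan²(61.05°) = 7.176 × 3.268 = 23.45.
Effective surcharge at the founding depth q = γ·D_f = 16.6 × 1.41 = 23.406 kPa.
q_ult = q·N_q + 0.5·γ·B·N_γ
     = 23.406 × 23.451 + 0.5 × 16.6 × 4.2 × 30.7
     = 548.89 + 1070.2 = 1619.1 kPa.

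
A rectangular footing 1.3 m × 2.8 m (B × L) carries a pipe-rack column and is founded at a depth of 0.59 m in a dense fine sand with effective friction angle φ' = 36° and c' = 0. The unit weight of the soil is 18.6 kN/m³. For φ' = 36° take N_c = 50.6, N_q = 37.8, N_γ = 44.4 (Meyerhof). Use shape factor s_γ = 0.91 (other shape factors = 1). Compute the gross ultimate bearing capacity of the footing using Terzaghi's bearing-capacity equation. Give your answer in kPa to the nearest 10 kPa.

q_ult ≈ 900 kPa

Overburden at base level: q = 18.6 × 0.59 = 10.974 kPa.
Surcharge term q·N_q = 10.974 × 37.8 = 414.82 kPa; self-weight term 0.5·γ·B·N_γ·s_γ = 0.5 × 18.6 × 1.3 × 44.4 × 0.91 = 488.48 kPa.
q_ult = 414.82 + 488.48 = 903.3 kPa.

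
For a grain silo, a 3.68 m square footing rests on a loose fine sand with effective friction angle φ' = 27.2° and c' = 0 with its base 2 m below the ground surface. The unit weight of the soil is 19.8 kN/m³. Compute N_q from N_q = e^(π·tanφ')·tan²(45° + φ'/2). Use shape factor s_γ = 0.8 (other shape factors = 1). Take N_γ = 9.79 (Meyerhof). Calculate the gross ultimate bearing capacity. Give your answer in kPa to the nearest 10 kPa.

q_ult ≈ 820 kPa

tan27.2° = 0.5139, so N_q = e^(π×0.5139)·tan²(58.6°) = 5.026 × 2.684 = 13.49.
q = γ·D_f = 19.8 × 2 = 39.6 kPa.
q·N_q = 39.6 × 13.488 = 534.14 kPa
0.5·γ·B·N_γ·s_γ = 0.5 × 19.8 × 3.68 × 9.79 × 0.8 = 285.34 kPa
q_ult = 534.14 + 285.34 = 819.48 kPa.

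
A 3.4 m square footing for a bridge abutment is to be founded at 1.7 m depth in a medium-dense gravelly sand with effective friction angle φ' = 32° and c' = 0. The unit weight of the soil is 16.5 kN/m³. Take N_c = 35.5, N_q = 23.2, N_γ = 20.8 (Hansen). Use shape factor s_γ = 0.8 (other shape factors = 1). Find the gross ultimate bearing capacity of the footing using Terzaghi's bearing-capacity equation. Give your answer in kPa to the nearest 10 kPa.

q_ult ≈ 1120 kPa

q = γ·D_f = 16.5 × 1.7 = 28.05 kPa.
q·N_q = 28.05 × 23.2 = 650.76 kPa
0.5·γ·B·N_γ·s_γ = 0.5 × 16.5 × 3.4 × 20.8 × 0.8 = 466.75 kPa
q_ult = 650.76 + 466.75 = 1117.5 kPa.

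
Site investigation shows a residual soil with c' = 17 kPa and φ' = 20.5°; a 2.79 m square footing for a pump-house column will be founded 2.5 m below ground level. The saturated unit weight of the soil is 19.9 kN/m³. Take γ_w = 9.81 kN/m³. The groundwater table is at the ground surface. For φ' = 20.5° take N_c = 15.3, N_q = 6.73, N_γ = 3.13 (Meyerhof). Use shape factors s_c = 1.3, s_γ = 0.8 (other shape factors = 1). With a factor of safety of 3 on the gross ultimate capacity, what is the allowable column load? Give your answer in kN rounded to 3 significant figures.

Water table at ground surface, so effective unit weight γ' = 19.9 − 9.81 = 10.09 kN/m³ is used throughout; overburden q = 10.09 × 2.5 = 25.225 kPa; the same γ' applies in the ½γBN_γ term.
Cohesion term c·N_c·s_c = 17 × 15.3 × 1.3 = 338.13 kPa; surcharge term q·N_q = 25.225 × 6.73 = 169.76 kPa; self-weight term 0.5·γ·B·N_γ·s_γ = 0.5 × 10.09 × 2.79 × 3.13 × 0.8 = 35.245 kPa.
q_ult = 338.13 + 169.76 + 35.245 = 543.14 kPa.
Gross allowable pressure q_all = 543.14 / 3 = 181.05 kPa.
Footing area = 7.7841 m², so allowable column load = 181.05 × 7.7841 = 1409.3 kN.

P_all ≈ 1410 kN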